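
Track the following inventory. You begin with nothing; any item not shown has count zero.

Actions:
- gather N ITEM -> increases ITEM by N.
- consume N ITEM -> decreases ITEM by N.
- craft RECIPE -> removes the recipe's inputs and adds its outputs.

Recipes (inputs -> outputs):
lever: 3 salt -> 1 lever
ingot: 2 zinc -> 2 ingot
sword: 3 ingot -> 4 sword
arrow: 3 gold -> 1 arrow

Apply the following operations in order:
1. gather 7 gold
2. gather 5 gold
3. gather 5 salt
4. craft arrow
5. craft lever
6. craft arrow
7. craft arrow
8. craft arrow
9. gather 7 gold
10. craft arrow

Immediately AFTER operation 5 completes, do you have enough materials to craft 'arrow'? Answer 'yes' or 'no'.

After 1 (gather 7 gold): gold=7
After 2 (gather 5 gold): gold=12
After 3 (gather 5 salt): gold=12 salt=5
After 4 (craft arrow): arrow=1 gold=9 salt=5
After 5 (craft lever): arrow=1 gold=9 lever=1 salt=2

Answer: yes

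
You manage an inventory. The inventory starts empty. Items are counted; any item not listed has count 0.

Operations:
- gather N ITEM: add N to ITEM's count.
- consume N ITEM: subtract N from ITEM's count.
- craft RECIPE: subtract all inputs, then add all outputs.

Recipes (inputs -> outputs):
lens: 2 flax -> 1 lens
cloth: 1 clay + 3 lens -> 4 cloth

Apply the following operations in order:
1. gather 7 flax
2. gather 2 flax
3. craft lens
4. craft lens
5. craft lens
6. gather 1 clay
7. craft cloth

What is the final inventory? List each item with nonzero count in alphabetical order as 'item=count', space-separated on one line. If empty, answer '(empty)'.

Answer: cloth=4 flax=3

Derivation:
After 1 (gather 7 flax): flax=7
After 2 (gather 2 flax): flax=9
After 3 (craft lens): flax=7 lens=1
After 4 (craft lens): flax=5 lens=2
After 5 (craft lens): flax=3 lens=3
After 6 (gather 1 clay): clay=1 flax=3 lens=3
After 7 (craft cloth): cloth=4 flax=3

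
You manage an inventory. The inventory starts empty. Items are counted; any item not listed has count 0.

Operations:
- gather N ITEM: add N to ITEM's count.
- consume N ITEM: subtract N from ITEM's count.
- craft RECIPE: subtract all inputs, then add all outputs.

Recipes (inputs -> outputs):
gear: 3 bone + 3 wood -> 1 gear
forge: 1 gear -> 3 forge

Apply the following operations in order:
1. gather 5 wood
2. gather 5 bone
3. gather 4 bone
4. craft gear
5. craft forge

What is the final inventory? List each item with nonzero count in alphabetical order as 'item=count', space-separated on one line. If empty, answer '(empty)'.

Answer: bone=6 forge=3 wood=2

Derivation:
After 1 (gather 5 wood): wood=5
After 2 (gather 5 bone): bone=5 wood=5
After 3 (gather 4 bone): bone=9 wood=5
After 4 (craft gear): bone=6 gear=1 wood=2
After 5 (craft forge): bone=6 forge=3 wood=2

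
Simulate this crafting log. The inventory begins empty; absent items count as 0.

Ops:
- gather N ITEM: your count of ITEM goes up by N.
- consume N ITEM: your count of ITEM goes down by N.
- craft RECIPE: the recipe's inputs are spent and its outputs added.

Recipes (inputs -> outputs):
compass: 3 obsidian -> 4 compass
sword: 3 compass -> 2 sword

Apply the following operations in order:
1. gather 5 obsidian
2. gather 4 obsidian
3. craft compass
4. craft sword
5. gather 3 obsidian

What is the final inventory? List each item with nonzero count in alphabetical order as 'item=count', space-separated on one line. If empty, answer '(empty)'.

After 1 (gather 5 obsidian): obsidian=5
After 2 (gather 4 obsidian): obsidian=9
After 3 (craft compass): compass=4 obsidian=6
After 4 (craft sword): compass=1 obsidian=6 sword=2
After 5 (gather 3 obsidian): compass=1 obsidian=9 sword=2

Answer: compass=1 obsidian=9 sword=2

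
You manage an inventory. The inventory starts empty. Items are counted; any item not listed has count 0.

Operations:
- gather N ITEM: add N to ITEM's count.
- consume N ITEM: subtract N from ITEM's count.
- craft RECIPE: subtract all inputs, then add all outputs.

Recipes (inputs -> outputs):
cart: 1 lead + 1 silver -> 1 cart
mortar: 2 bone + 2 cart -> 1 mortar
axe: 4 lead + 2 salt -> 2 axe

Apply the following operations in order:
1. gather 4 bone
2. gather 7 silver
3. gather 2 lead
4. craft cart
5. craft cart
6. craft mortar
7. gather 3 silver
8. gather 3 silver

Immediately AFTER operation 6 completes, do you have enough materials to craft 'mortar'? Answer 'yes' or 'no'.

Answer: no

Derivation:
After 1 (gather 4 bone): bone=4
After 2 (gather 7 silver): bone=4 silver=7
After 3 (gather 2 lead): bone=4 lead=2 silver=7
After 4 (craft cart): bone=4 cart=1 lead=1 silver=6
After 5 (craft cart): bone=4 cart=2 silver=5
After 6 (craft mortar): bone=2 mortar=1 silver=5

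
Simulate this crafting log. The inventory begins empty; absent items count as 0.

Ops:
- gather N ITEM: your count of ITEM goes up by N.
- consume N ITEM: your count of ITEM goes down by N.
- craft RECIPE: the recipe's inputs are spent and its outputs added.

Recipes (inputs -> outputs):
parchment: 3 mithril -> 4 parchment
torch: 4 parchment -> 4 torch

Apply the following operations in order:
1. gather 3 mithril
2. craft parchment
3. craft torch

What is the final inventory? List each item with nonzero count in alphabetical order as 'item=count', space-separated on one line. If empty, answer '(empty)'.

After 1 (gather 3 mithril): mithril=3
After 2 (craft parchment): parchment=4
After 3 (craft torch): torch=4

Answer: torch=4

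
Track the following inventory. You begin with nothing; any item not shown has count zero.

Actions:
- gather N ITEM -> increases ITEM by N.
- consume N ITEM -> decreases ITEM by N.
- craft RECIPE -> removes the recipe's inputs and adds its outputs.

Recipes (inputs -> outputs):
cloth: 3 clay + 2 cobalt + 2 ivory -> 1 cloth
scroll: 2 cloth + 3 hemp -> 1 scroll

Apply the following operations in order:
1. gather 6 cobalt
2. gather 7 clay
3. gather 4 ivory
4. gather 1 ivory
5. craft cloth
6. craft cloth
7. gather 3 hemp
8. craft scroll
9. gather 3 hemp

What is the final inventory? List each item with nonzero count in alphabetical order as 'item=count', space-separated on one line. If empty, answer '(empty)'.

After 1 (gather 6 cobalt): cobalt=6
After 2 (gather 7 clay): clay=7 cobalt=6
After 3 (gather 4 ivory): clay=7 cobalt=6 ivory=4
After 4 (gather 1 ivory): clay=7 cobalt=6 ivory=5
After 5 (craft cloth): clay=4 cloth=1 cobalt=4 ivory=3
After 6 (craft cloth): clay=1 cloth=2 cobalt=2 ivory=1
After 7 (gather 3 hemp): clay=1 cloth=2 cobalt=2 hemp=3 ivory=1
After 8 (craft scroll): clay=1 cobalt=2 ivory=1 scroll=1
After 9 (gather 3 hemp): clay=1 cobalt=2 hemp=3 ivory=1 scroll=1

Answer: clay=1 cobalt=2 hemp=3 ivory=1 scroll=1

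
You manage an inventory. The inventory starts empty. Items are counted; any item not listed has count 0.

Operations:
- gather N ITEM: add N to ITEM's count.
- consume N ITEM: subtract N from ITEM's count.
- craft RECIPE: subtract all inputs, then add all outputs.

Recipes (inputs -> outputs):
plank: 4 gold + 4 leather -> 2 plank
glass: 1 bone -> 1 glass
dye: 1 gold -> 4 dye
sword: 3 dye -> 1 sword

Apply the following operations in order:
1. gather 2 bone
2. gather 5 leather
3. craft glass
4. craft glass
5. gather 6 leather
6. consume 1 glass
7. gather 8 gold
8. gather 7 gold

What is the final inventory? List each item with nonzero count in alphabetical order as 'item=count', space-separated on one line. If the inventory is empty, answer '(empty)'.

After 1 (gather 2 bone): bone=2
After 2 (gather 5 leather): bone=2 leather=5
After 3 (craft glass): bone=1 glass=1 leather=5
After 4 (craft glass): glass=2 leather=5
After 5 (gather 6 leather): glass=2 leather=11
After 6 (consume 1 glass): glass=1 leather=11
After 7 (gather 8 gold): glass=1 gold=8 leather=11
After 8 (gather 7 gold): glass=1 gold=15 leather=11

Answer: glass=1 gold=15 leather=11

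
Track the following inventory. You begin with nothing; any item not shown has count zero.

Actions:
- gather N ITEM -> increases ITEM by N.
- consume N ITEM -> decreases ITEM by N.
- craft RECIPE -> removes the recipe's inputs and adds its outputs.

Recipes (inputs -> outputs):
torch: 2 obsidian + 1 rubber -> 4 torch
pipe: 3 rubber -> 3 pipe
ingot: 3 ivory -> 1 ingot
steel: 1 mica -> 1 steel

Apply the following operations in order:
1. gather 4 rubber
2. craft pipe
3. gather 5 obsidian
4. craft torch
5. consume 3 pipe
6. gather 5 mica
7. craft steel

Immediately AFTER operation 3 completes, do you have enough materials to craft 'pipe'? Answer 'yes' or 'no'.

After 1 (gather 4 rubber): rubber=4
After 2 (craft pipe): pipe=3 rubber=1
After 3 (gather 5 obsidian): obsidian=5 pipe=3 rubber=1

Answer: no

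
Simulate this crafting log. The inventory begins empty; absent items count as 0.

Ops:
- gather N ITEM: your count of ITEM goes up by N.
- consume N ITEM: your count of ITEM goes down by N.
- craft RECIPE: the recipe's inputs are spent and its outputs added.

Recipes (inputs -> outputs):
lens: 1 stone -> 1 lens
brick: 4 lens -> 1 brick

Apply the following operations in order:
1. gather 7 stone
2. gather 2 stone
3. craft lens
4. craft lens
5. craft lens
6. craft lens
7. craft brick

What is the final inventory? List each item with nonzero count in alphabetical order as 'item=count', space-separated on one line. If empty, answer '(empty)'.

Answer: brick=1 stone=5

Derivation:
After 1 (gather 7 stone): stone=7
After 2 (gather 2 stone): stone=9
After 3 (craft lens): lens=1 stone=8
After 4 (craft lens): lens=2 stone=7
After 5 (craft lens): lens=3 stone=6
After 6 (craft lens): lens=4 stone=5
After 7 (craft brick): brick=1 stone=5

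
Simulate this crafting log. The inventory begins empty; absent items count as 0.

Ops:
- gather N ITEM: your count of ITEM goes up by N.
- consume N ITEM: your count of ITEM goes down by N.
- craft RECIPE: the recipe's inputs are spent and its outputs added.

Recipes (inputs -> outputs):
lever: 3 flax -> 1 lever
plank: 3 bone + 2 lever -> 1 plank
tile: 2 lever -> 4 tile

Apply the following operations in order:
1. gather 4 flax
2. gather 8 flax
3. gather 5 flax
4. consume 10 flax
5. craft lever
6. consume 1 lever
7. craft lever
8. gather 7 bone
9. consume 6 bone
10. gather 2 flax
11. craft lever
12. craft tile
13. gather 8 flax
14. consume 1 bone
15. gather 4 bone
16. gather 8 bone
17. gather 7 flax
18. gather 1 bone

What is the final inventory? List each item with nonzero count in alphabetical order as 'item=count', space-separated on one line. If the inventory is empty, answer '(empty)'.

After 1 (gather 4 flax): flax=4
After 2 (gather 8 flax): flax=12
After 3 (gather 5 flax): flax=17
After 4 (consume 10 flax): flax=7
After 5 (craft lever): flax=4 lever=1
After 6 (consume 1 lever): flax=4
After 7 (craft lever): flax=1 lever=1
After 8 (gather 7 bone): bone=7 flax=1 lever=1
After 9 (consume 6 bone): bone=1 flax=1 lever=1
After 10 (gather 2 flax): bone=1 flax=3 lever=1
After 11 (craft lever): bone=1 lever=2
After 12 (craft tile): bone=1 tile=4
After 13 (gather 8 flax): bone=1 flax=8 tile=4
After 14 (consume 1 bone): flax=8 tile=4
After 15 (gather 4 bone): bone=4 flax=8 tile=4
After 16 (gather 8 bone): bone=12 flax=8 tile=4
After 17 (gather 7 flax): bone=12 flax=15 tile=4
After 18 (gather 1 bone): bone=13 flax=15 tile=4

Answer: bone=13 flax=15 tile=4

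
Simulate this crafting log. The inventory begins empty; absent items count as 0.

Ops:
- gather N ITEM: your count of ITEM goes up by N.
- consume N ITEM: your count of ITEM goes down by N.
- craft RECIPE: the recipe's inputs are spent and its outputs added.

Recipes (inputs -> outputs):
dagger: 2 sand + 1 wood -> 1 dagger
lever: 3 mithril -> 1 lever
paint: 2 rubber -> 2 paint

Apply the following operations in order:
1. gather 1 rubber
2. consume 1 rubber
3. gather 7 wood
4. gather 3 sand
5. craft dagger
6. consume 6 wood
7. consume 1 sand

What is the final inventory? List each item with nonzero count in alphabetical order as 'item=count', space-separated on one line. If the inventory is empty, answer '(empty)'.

Answer: dagger=1

Derivation:
After 1 (gather 1 rubber): rubber=1
After 2 (consume 1 rubber): (empty)
After 3 (gather 7 wood): wood=7
After 4 (gather 3 sand): sand=3 wood=7
After 5 (craft dagger): dagger=1 sand=1 wood=6
After 6 (consume 6 wood): dagger=1 sand=1
After 7 (consume 1 sand): dagger=1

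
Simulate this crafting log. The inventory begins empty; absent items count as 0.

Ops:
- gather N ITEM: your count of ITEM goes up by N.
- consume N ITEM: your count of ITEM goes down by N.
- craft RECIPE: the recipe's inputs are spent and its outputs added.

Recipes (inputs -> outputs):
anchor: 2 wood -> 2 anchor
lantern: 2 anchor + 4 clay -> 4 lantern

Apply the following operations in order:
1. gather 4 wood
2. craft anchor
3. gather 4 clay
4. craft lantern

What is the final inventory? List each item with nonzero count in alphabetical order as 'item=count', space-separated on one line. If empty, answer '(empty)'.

Answer: lantern=4 wood=2

Derivation:
After 1 (gather 4 wood): wood=4
After 2 (craft anchor): anchor=2 wood=2
After 3 (gather 4 clay): anchor=2 clay=4 wood=2
After 4 (craft lantern): lantern=4 wood=2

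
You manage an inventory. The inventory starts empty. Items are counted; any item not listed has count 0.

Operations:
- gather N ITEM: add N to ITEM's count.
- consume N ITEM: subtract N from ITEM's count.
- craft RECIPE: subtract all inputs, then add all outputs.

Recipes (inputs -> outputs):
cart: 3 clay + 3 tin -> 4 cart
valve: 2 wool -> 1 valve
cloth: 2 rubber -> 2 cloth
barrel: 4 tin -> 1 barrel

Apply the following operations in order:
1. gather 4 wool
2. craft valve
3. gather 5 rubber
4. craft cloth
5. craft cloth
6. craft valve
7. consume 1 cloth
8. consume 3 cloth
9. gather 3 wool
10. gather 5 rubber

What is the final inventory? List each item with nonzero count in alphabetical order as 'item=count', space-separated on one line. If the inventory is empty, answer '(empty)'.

Answer: rubber=6 valve=2 wool=3

Derivation:
After 1 (gather 4 wool): wool=4
After 2 (craft valve): valve=1 wool=2
After 3 (gather 5 rubber): rubber=5 valve=1 wool=2
After 4 (craft cloth): cloth=2 rubber=3 valve=1 wool=2
After 5 (craft cloth): cloth=4 rubber=1 valve=1 wool=2
After 6 (craft valve): cloth=4 rubber=1 valve=2
After 7 (consume 1 cloth): cloth=3 rubber=1 valve=2
After 8 (consume 3 cloth): rubber=1 valve=2
After 9 (gather 3 wool): rubber=1 valve=2 wool=3
After 10 (gather 5 rubber): rubber=6 valve=2 wool=3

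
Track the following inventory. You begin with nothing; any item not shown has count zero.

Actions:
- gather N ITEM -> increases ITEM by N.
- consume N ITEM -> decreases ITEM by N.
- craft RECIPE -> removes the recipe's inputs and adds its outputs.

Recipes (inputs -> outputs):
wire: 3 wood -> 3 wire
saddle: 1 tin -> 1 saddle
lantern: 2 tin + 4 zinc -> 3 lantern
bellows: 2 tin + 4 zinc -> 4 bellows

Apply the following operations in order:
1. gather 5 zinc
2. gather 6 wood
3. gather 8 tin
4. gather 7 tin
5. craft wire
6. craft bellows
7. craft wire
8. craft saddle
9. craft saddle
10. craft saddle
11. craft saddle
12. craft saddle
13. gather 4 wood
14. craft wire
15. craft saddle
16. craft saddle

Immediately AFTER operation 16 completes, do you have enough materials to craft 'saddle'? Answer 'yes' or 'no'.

Answer: yes

Derivation:
After 1 (gather 5 zinc): zinc=5
After 2 (gather 6 wood): wood=6 zinc=5
After 3 (gather 8 tin): tin=8 wood=6 zinc=5
After 4 (gather 7 tin): tin=15 wood=6 zinc=5
After 5 (craft wire): tin=15 wire=3 wood=3 zinc=5
After 6 (craft bellows): bellows=4 tin=13 wire=3 wood=3 zinc=1
After 7 (craft wire): bellows=4 tin=13 wire=6 zinc=1
After 8 (craft saddle): bellows=4 saddle=1 tin=12 wire=6 zinc=1
After 9 (craft saddle): bellows=4 saddle=2 tin=11 wire=6 zinc=1
After 10 (craft saddle): bellows=4 saddle=3 tin=10 wire=6 zinc=1
After 11 (craft saddle): bellows=4 saddle=4 tin=9 wire=6 zinc=1
After 12 (craft saddle): bellows=4 saddle=5 tin=8 wire=6 zinc=1
After 13 (gather 4 wood): bellows=4 saddle=5 tin=8 wire=6 wood=4 zinc=1
After 14 (craft wire): bellows=4 saddle=5 tin=8 wire=9 wood=1 zinc=1
After 15 (craft saddle): bellows=4 saddle=6 tin=7 wire=9 wood=1 zinc=1
After 16 (craft saddle): bellows=4 saddle=7 tin=6 wire=9 wood=1 zinc=1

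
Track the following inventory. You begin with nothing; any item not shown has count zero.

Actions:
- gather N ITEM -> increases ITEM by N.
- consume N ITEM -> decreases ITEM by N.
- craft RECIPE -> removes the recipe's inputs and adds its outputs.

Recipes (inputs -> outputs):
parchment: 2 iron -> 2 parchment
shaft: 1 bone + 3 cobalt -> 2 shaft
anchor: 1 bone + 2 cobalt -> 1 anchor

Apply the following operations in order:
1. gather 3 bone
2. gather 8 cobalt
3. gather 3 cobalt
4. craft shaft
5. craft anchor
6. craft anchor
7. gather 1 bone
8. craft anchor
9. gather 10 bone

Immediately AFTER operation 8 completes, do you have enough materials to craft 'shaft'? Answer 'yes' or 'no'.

Answer: no

Derivation:
After 1 (gather 3 bone): bone=3
After 2 (gather 8 cobalt): bone=3 cobalt=8
After 3 (gather 3 cobalt): bone=3 cobalt=11
After 4 (craft shaft): bone=2 cobalt=8 shaft=2
After 5 (craft anchor): anchor=1 bone=1 cobalt=6 shaft=2
After 6 (craft anchor): anchor=2 cobalt=4 shaft=2
After 7 (gather 1 bone): anchor=2 bone=1 cobalt=4 shaft=2
After 8 (craft anchor): anchor=3 cobalt=2 shaft=2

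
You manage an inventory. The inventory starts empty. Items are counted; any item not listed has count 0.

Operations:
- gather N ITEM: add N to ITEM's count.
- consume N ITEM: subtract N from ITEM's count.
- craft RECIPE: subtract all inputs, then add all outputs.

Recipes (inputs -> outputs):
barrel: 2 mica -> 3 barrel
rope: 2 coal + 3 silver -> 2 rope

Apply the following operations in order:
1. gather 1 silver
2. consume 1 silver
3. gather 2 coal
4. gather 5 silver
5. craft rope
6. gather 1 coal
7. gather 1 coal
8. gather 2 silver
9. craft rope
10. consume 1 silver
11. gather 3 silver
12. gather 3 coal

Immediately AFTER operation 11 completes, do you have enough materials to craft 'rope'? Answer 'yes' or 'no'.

After 1 (gather 1 silver): silver=1
After 2 (consume 1 silver): (empty)
After 3 (gather 2 coal): coal=2
After 4 (gather 5 silver): coal=2 silver=5
After 5 (craft rope): rope=2 silver=2
After 6 (gather 1 coal): coal=1 rope=2 silver=2
After 7 (gather 1 coal): coal=2 rope=2 silver=2
After 8 (gather 2 silver): coal=2 rope=2 silver=4
After 9 (craft rope): rope=4 silver=1
After 10 (consume 1 silver): rope=4
After 11 (gather 3 silver): rope=4 silver=3

Answer: no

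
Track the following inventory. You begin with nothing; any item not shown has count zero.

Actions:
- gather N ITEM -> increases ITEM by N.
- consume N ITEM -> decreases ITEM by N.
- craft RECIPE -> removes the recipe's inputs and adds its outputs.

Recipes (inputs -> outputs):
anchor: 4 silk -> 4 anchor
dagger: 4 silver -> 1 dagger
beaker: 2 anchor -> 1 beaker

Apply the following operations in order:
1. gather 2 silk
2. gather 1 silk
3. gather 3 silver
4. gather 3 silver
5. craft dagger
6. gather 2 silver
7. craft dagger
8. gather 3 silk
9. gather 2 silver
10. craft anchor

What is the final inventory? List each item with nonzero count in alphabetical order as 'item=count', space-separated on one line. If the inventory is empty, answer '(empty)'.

Answer: anchor=4 dagger=2 silk=2 silver=2

Derivation:
After 1 (gather 2 silk): silk=2
After 2 (gather 1 silk): silk=3
After 3 (gather 3 silver): silk=3 silver=3
After 4 (gather 3 silver): silk=3 silver=6
After 5 (craft dagger): dagger=1 silk=3 silver=2
After 6 (gather 2 silver): dagger=1 silk=3 silver=4
After 7 (craft dagger): dagger=2 silk=3
After 8 (gather 3 silk): dagger=2 silk=6
After 9 (gather 2 silver): dagger=2 silk=6 silver=2
After 10 (craft anchor): anchor=4 dagger=2 silk=2 silver=2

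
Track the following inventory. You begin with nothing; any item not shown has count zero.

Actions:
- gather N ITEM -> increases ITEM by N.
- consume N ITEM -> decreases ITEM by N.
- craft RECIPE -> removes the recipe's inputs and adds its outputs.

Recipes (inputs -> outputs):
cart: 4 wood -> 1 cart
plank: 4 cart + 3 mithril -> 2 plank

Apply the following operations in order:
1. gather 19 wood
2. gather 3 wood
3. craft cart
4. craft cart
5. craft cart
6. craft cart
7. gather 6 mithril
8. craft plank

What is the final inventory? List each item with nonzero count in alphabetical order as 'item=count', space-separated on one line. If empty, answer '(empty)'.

Answer: mithril=3 plank=2 wood=6

Derivation:
After 1 (gather 19 wood): wood=19
After 2 (gather 3 wood): wood=22
After 3 (craft cart): cart=1 wood=18
After 4 (craft cart): cart=2 wood=14
After 5 (craft cart): cart=3 wood=10
After 6 (craft cart): cart=4 wood=6
After 7 (gather 6 mithril): cart=4 mithril=6 wood=6
After 8 (craft plank): mithril=3 plank=2 wood=6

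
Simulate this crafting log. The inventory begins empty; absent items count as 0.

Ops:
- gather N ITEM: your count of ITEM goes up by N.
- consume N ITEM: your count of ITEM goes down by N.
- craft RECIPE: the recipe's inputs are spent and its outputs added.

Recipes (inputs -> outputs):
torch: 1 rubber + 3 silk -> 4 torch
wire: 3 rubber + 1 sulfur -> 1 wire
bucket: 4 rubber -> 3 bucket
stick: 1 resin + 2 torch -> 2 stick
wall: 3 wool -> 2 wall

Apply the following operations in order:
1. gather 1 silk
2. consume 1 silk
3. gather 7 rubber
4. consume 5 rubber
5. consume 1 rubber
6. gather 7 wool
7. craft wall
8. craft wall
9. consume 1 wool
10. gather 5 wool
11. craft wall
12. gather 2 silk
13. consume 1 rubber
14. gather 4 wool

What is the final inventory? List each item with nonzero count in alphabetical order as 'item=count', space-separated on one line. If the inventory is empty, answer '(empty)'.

Answer: silk=2 wall=6 wool=6

Derivation:
After 1 (gather 1 silk): silk=1
After 2 (consume 1 silk): (empty)
After 3 (gather 7 rubber): rubber=7
After 4 (consume 5 rubber): rubber=2
After 5 (consume 1 rubber): rubber=1
After 6 (gather 7 wool): rubber=1 wool=7
After 7 (craft wall): rubber=1 wall=2 wool=4
After 8 (craft wall): rubber=1 wall=4 wool=1
After 9 (consume 1 wool): rubber=1 wall=4
After 10 (gather 5 wool): rubber=1 wall=4 wool=5
After 11 (craft wall): rubber=1 wall=6 wool=2
After 12 (gather 2 silk): rubber=1 silk=2 wall=6 wool=2
After 13 (consume 1 rubber): silk=2 wall=6 wool=2
After 14 (gather 4 wool): silk=2 wall=6 wool=6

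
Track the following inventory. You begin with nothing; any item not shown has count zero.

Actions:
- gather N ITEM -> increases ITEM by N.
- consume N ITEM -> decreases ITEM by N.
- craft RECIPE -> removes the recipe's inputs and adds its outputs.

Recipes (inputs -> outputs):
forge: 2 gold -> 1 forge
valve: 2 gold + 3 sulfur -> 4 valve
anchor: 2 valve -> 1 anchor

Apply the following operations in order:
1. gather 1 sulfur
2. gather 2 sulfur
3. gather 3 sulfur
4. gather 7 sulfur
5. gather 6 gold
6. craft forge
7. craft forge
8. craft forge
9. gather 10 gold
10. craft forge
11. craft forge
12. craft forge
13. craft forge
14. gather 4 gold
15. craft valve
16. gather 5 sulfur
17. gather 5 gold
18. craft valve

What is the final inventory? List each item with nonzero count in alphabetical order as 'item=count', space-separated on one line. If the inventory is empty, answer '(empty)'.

After 1 (gather 1 sulfur): sulfur=1
After 2 (gather 2 sulfur): sulfur=3
After 3 (gather 3 sulfur): sulfur=6
After 4 (gather 7 sulfur): sulfur=13
After 5 (gather 6 gold): gold=6 sulfur=13
After 6 (craft forge): forge=1 gold=4 sulfur=13
After 7 (craft forge): forge=2 gold=2 sulfur=13
After 8 (craft forge): forge=3 sulfur=13
After 9 (gather 10 gold): forge=3 gold=10 sulfur=13
After 10 (craft forge): forge=4 gold=8 sulfur=13
After 11 (craft forge): forge=5 gold=6 sulfur=13
After 12 (craft forge): forge=6 gold=4 sulfur=13
After 13 (craft forge): forge=7 gold=2 sulfur=13
After 14 (gather 4 gold): forge=7 gold=6 sulfur=13
After 15 (craft valve): forge=7 gold=4 sulfur=10 valve=4
After 16 (gather 5 sulfur): forge=7 gold=4 sulfur=15 valve=4
After 17 (gather 5 gold): forge=7 gold=9 sulfur=15 valve=4
After 18 (craft valve): forge=7 gold=7 sulfur=12 valve=8

Answer: forge=7 gold=7 sulfur=12 valve=8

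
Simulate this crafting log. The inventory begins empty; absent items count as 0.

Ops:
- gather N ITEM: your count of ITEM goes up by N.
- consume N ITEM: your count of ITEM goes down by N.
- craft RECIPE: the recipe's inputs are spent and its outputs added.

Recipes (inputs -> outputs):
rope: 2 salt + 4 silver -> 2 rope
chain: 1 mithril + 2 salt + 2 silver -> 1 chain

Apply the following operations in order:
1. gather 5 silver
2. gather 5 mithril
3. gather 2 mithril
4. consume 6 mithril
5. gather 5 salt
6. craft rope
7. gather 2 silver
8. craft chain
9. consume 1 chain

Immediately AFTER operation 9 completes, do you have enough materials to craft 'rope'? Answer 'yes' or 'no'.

Answer: no

Derivation:
After 1 (gather 5 silver): silver=5
After 2 (gather 5 mithril): mithril=5 silver=5
After 3 (gather 2 mithril): mithril=7 silver=5
After 4 (consume 6 mithril): mithril=1 silver=5
After 5 (gather 5 salt): mithril=1 salt=5 silver=5
After 6 (craft rope): mithril=1 rope=2 salt=3 silver=1
After 7 (gather 2 silver): mithril=1 rope=2 salt=3 silver=3
After 8 (craft chain): chain=1 rope=2 salt=1 silver=1
After 9 (consume 1 chain): rope=2 salt=1 silver=1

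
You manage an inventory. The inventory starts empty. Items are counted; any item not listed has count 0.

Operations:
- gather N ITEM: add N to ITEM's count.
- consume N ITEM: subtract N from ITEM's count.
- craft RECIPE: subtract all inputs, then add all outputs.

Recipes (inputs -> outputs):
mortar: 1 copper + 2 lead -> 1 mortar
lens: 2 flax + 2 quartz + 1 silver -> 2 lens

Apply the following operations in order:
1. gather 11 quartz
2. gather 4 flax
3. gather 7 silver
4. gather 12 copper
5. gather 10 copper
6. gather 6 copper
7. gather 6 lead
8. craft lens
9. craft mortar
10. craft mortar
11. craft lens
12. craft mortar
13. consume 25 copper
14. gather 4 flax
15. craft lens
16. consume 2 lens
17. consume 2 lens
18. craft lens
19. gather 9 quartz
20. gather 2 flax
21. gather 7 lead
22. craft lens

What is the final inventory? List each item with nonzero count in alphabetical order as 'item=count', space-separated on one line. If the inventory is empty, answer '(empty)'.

After 1 (gather 11 quartz): quartz=11
After 2 (gather 4 flax): flax=4 quartz=11
After 3 (gather 7 silver): flax=4 quartz=11 silver=7
After 4 (gather 12 copper): copper=12 flax=4 quartz=11 silver=7
After 5 (gather 10 copper): copper=22 flax=4 quartz=11 silver=7
After 6 (gather 6 copper): copper=28 flax=4 quartz=11 silver=7
After 7 (gather 6 lead): copper=28 flax=4 lead=6 quartz=11 silver=7
After 8 (craft lens): copper=28 flax=2 lead=6 lens=2 quartz=9 silver=6
After 9 (craft mortar): copper=27 flax=2 lead=4 lens=2 mortar=1 quartz=9 silver=6
After 10 (craft mortar): copper=26 flax=2 lead=2 lens=2 mortar=2 quartz=9 silver=6
After 11 (craft lens): copper=26 lead=2 lens=4 mortar=2 quartz=7 silver=5
After 12 (craft mortar): copper=25 lens=4 mortar=3 quartz=7 silver=5
After 13 (consume 25 copper): lens=4 mortar=3 quartz=7 silver=5
After 14 (gather 4 flax): flax=4 lens=4 mortar=3 quartz=7 silver=5
After 15 (craft lens): flax=2 lens=6 mortar=3 quartz=5 silver=4
After 16 (consume 2 lens): flax=2 lens=4 mortar=3 quartz=5 silver=4
After 17 (consume 2 lens): flax=2 lens=2 mortar=3 quartz=5 silver=4
After 18 (craft lens): lens=4 mortar=3 quartz=3 silver=3
After 19 (gather 9 quartz): lens=4 mortar=3 quartz=12 silver=3
After 20 (gather 2 flax): flax=2 lens=4 mortar=3 quartz=12 silver=3
After 21 (gather 7 lead): flax=2 lead=7 lens=4 mortar=3 quartz=12 silver=3
After 22 (craft lens): lead=7 lens=6 mortar=3 quartz=10 silver=2

Answer: lead=7 lens=6 mortar=3 quartz=10 silver=2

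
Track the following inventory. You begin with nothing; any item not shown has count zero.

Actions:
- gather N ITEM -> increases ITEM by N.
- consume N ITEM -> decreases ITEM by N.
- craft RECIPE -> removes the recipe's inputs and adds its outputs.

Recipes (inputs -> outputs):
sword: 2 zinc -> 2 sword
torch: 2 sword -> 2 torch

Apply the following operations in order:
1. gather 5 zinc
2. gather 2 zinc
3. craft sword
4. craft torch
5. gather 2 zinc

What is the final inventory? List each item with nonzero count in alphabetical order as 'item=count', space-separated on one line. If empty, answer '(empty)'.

After 1 (gather 5 zinc): zinc=5
After 2 (gather 2 zinc): zinc=7
After 3 (craft sword): sword=2 zinc=5
After 4 (craft torch): torch=2 zinc=5
After 5 (gather 2 zinc): torch=2 zinc=7

Answer: torch=2 zinc=7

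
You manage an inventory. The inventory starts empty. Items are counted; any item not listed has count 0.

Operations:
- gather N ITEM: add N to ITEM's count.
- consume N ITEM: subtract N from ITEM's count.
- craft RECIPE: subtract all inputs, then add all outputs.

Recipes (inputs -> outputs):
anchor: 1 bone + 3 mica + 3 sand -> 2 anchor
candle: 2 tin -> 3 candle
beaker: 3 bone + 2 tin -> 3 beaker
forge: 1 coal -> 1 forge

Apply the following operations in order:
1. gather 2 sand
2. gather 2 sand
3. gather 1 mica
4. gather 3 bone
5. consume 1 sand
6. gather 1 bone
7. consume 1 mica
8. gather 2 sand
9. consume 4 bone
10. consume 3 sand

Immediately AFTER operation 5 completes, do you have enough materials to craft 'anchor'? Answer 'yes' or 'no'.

Answer: no

Derivation:
After 1 (gather 2 sand): sand=2
After 2 (gather 2 sand): sand=4
After 3 (gather 1 mica): mica=1 sand=4
After 4 (gather 3 bone): bone=3 mica=1 sand=4
After 5 (consume 1 sand): bone=3 mica=1 sand=3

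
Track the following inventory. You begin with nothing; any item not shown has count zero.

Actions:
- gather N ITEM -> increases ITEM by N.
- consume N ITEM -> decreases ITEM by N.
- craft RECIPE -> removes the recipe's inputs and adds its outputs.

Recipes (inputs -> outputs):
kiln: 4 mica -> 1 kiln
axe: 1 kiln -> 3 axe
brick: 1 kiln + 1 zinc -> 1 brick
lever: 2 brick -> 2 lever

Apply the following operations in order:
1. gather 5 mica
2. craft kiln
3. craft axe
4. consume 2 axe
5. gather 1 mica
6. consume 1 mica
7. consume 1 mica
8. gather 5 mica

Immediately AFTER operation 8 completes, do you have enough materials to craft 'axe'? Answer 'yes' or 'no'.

After 1 (gather 5 mica): mica=5
After 2 (craft kiln): kiln=1 mica=1
After 3 (craft axe): axe=3 mica=1
After 4 (consume 2 axe): axe=1 mica=1
After 5 (gather 1 mica): axe=1 mica=2
After 6 (consume 1 mica): axe=1 mica=1
After 7 (consume 1 mica): axe=1
After 8 (gather 5 mica): axe=1 mica=5

Answer: no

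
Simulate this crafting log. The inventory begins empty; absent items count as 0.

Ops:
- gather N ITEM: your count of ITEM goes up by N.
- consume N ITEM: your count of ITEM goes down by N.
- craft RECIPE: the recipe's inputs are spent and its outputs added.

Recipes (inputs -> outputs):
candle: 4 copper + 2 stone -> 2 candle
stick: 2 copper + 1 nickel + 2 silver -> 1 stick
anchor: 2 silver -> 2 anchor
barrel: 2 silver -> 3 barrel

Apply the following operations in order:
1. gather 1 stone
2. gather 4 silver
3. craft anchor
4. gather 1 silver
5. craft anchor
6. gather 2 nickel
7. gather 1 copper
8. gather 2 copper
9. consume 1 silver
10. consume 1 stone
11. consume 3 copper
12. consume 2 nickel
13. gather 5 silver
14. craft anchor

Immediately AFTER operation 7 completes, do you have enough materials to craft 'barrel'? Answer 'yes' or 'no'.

After 1 (gather 1 stone): stone=1
After 2 (gather 4 silver): silver=4 stone=1
After 3 (craft anchor): anchor=2 silver=2 stone=1
After 4 (gather 1 silver): anchor=2 silver=3 stone=1
After 5 (craft anchor): anchor=4 silver=1 stone=1
After 6 (gather 2 nickel): anchor=4 nickel=2 silver=1 stone=1
After 7 (gather 1 copper): anchor=4 copper=1 nickel=2 silver=1 stone=1

Answer: no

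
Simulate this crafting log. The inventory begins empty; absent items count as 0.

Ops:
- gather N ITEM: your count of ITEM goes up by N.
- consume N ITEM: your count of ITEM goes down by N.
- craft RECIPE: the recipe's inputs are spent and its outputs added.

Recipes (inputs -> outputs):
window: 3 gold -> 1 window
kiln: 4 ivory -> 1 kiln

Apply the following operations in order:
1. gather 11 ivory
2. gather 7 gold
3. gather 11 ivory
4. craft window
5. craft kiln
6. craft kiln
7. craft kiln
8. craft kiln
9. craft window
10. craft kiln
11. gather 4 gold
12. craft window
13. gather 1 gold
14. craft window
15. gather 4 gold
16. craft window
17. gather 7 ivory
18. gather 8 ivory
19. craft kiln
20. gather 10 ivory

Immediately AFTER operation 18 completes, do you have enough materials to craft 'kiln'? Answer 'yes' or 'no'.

After 1 (gather 11 ivory): ivory=11
After 2 (gather 7 gold): gold=7 ivory=11
After 3 (gather 11 ivory): gold=7 ivory=22
After 4 (craft window): gold=4 ivory=22 window=1
After 5 (craft kiln): gold=4 ivory=18 kiln=1 window=1
After 6 (craft kiln): gold=4 ivory=14 kiln=2 window=1
After 7 (craft kiln): gold=4 ivory=10 kiln=3 window=1
After 8 (craft kiln): gold=4 ivory=6 kiln=4 window=1
After 9 (craft window): gold=1 ivory=6 kiln=4 window=2
After 10 (craft kiln): gold=1 ivory=2 kiln=5 window=2
After 11 (gather 4 gold): gold=5 ivory=2 kiln=5 window=2
After 12 (craft window): gold=2 ivory=2 kiln=5 window=3
After 13 (gather 1 gold): gold=3 ivory=2 kiln=5 window=3
After 14 (craft window): ivory=2 kiln=5 window=4
After 15 (gather 4 gold): gold=4 ivory=2 kiln=5 window=4
After 16 (craft window): gold=1 ivory=2 kiln=5 window=5
After 17 (gather 7 ivory): gold=1 ivory=9 kiln=5 window=5
After 18 (gather 8 ivory): gold=1 ivory=17 kiln=5 window=5

Answer: yes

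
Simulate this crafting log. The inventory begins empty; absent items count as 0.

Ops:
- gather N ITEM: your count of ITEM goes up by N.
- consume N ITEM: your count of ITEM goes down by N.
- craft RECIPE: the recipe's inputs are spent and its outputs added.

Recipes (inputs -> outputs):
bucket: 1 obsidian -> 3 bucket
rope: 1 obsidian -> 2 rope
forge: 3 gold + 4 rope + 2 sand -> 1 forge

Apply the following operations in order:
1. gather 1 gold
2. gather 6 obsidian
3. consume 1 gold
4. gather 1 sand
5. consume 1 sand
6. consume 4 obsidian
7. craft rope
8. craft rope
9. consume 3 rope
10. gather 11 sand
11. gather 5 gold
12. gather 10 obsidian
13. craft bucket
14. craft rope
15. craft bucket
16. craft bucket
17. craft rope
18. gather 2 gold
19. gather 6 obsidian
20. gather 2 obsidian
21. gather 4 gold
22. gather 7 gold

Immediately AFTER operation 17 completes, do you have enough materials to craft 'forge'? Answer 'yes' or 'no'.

After 1 (gather 1 gold): gold=1
After 2 (gather 6 obsidian): gold=1 obsidian=6
After 3 (consume 1 gold): obsidian=6
After 4 (gather 1 sand): obsidian=6 sand=1
After 5 (consume 1 sand): obsidian=6
After 6 (consume 4 obsidian): obsidian=2
After 7 (craft rope): obsidian=1 rope=2
After 8 (craft rope): rope=4
After 9 (consume 3 rope): rope=1
After 10 (gather 11 sand): rope=1 sand=11
After 11 (gather 5 gold): gold=5 rope=1 sand=11
After 12 (gather 10 obsidian): gold=5 obsidian=10 rope=1 sand=11
After 13 (craft bucket): bucket=3 gold=5 obsidian=9 rope=1 sand=11
After 14 (craft rope): bucket=3 gold=5 obsidian=8 rope=3 sand=11
After 15 (craft bucket): bucket=6 gold=5 obsidian=7 rope=3 sand=11
After 16 (craft bucket): bucket=9 gold=5 obsidian=6 rope=3 sand=11
After 17 (craft rope): bucket=9 gold=5 obsidian=5 rope=5 sand=11

Answer: yes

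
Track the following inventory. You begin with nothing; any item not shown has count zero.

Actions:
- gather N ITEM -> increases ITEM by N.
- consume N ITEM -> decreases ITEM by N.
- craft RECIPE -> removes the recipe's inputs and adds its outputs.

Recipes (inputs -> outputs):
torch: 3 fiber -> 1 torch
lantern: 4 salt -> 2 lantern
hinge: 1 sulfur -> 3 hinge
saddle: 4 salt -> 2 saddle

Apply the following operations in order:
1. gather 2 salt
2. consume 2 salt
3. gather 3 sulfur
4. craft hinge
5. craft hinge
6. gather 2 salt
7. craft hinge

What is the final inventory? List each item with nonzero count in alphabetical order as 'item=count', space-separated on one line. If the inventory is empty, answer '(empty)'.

Answer: hinge=9 salt=2

Derivation:
After 1 (gather 2 salt): salt=2
After 2 (consume 2 salt): (empty)
After 3 (gather 3 sulfur): sulfur=3
After 4 (craft hinge): hinge=3 sulfur=2
After 5 (craft hinge): hinge=6 sulfur=1
After 6 (gather 2 salt): hinge=6 salt=2 sulfur=1
After 7 (craft hinge): hinge=9 salt=2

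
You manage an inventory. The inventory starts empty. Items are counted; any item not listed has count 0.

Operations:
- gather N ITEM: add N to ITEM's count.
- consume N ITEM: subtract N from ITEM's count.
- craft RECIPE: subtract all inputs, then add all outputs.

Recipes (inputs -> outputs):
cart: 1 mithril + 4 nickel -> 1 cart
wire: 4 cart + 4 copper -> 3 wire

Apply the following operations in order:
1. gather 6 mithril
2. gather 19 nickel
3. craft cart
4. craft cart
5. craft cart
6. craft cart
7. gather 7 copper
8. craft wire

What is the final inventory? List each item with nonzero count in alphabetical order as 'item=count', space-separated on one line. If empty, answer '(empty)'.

After 1 (gather 6 mithril): mithril=6
After 2 (gather 19 nickel): mithril=6 nickel=19
After 3 (craft cart): cart=1 mithril=5 nickel=15
After 4 (craft cart): cart=2 mithril=4 nickel=11
After 5 (craft cart): cart=3 mithril=3 nickel=7
After 6 (craft cart): cart=4 mithril=2 nickel=3
After 7 (gather 7 copper): cart=4 copper=7 mithril=2 nickel=3
After 8 (craft wire): copper=3 mithril=2 nickel=3 wire=3

Answer: copper=3 mithril=2 nickel=3 wire=3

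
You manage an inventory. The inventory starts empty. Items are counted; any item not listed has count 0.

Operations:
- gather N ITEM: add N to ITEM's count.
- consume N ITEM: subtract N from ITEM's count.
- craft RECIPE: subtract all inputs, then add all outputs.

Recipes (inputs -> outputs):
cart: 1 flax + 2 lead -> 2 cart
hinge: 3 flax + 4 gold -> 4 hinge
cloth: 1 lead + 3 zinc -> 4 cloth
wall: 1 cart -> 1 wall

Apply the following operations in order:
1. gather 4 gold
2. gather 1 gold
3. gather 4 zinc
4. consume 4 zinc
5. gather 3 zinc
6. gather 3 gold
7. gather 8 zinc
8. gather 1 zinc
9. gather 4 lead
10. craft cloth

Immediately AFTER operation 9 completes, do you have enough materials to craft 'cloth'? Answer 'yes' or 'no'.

Answer: yes

Derivation:
After 1 (gather 4 gold): gold=4
After 2 (gather 1 gold): gold=5
After 3 (gather 4 zinc): gold=5 zinc=4
After 4 (consume 4 zinc): gold=5
After 5 (gather 3 zinc): gold=5 zinc=3
After 6 (gather 3 gold): gold=8 zinc=3
After 7 (gather 8 zinc): gold=8 zinc=11
After 8 (gather 1 zinc): gold=8 zinc=12
After 9 (gather 4 lead): gold=8 lead=4 zinc=12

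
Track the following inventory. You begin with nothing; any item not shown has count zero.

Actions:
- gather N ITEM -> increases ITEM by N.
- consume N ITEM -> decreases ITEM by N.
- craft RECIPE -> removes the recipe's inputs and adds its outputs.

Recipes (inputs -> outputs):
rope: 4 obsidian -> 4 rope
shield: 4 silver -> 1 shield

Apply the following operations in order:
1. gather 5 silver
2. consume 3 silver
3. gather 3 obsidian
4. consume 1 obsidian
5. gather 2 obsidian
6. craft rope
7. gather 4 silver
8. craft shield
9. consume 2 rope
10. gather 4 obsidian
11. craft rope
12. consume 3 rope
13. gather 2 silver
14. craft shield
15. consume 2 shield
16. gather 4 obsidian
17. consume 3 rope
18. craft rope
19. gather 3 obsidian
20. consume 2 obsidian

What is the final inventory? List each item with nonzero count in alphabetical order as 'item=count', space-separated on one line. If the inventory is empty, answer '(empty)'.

After 1 (gather 5 silver): silver=5
After 2 (consume 3 silver): silver=2
After 3 (gather 3 obsidian): obsidian=3 silver=2
After 4 (consume 1 obsidian): obsidian=2 silver=2
After 5 (gather 2 obsidian): obsidian=4 silver=2
After 6 (craft rope): rope=4 silver=2
After 7 (gather 4 silver): rope=4 silver=6
After 8 (craft shield): rope=4 shield=1 silver=2
After 9 (consume 2 rope): rope=2 shield=1 silver=2
After 10 (gather 4 obsidian): obsidian=4 rope=2 shield=1 silver=2
After 11 (craft rope): rope=6 shield=1 silver=2
After 12 (consume 3 rope): rope=3 shield=1 silver=2
After 13 (gather 2 silver): rope=3 shield=1 silver=4
After 14 (craft shield): rope=3 shield=2
After 15 (consume 2 shield): rope=3
After 16 (gather 4 obsidian): obsidian=4 rope=3
After 17 (consume 3 rope): obsidian=4
After 18 (craft rope): rope=4
After 19 (gather 3 obsidian): obsidian=3 rope=4
After 20 (consume 2 obsidian): obsidian=1 rope=4

Answer: obsidian=1 rope=4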